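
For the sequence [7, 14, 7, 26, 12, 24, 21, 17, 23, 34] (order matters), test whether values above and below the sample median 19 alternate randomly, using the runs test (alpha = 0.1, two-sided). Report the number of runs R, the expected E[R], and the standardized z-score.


Step 1: Compute median = 19; label A = above, B = below.
Labels in order: BBBABAABAA  (n_A = 5, n_B = 5)
Step 2: Count runs R = 6.
Step 3: Under H0 (random ordering), E[R] = 2*n_A*n_B/(n_A+n_B) + 1 = 2*5*5/10 + 1 = 6.0000.
        Var[R] = 2*n_A*n_B*(2*n_A*n_B - n_A - n_B) / ((n_A+n_B)^2 * (n_A+n_B-1)) = 2000/900 = 2.2222.
        SD[R] = 1.4907.
Step 4: R = E[R], so z = 0 with no continuity correction.
Step 5: Two-sided p-value via normal approximation = 2*(1 - Phi(|z|)) = 1.000000.
Step 6: alpha = 0.1. fail to reject H0.

R = 6, z = 0.0000, p = 1.000000, fail to reject H0.


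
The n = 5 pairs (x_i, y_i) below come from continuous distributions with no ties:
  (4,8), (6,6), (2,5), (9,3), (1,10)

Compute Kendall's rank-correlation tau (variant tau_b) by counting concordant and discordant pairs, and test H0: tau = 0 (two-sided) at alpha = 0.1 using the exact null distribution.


Step 1: Enumerate the 10 unordered pairs (i,j) with i<j and classify each by sign(x_j-x_i) * sign(y_j-y_i).
  (1,2):dx=+2,dy=-2->D; (1,3):dx=-2,dy=-3->C; (1,4):dx=+5,dy=-5->D; (1,5):dx=-3,dy=+2->D
  (2,3):dx=-4,dy=-1->C; (2,4):dx=+3,dy=-3->D; (2,5):dx=-5,dy=+4->D; (3,4):dx=+7,dy=-2->D
  (3,5):dx=-1,dy=+5->D; (4,5):dx=-8,dy=+7->D
Step 2: C = 2, D = 8, total pairs = 10.
Step 3: tau = (C - D)/(n(n-1)/2) = (2 - 8)/10 = -0.600000.
Step 4: Exact two-sided p-value (enumerate n! = 120 permutations of y under H0): p = 0.233333.
Step 5: alpha = 0.1. fail to reject H0.

tau_b = -0.6000 (C=2, D=8), p = 0.233333, fail to reject H0.


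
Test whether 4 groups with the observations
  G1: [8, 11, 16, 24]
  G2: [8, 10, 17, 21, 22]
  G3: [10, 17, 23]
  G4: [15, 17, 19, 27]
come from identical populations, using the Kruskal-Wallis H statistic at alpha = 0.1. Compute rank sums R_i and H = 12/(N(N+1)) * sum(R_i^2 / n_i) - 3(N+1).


Step 1: Combine all N = 16 observations and assign midranks.
sorted (value, group, rank): (8,G1,1.5), (8,G2,1.5), (10,G2,3.5), (10,G3,3.5), (11,G1,5), (15,G4,6), (16,G1,7), (17,G2,9), (17,G3,9), (17,G4,9), (19,G4,11), (21,G2,12), (22,G2,13), (23,G3,14), (24,G1,15), (27,G4,16)
Step 2: Sum ranks within each group.
R_1 = 28.5 (n_1 = 4)
R_2 = 39 (n_2 = 5)
R_3 = 26.5 (n_3 = 3)
R_4 = 42 (n_4 = 4)
Step 3: H = 12/(N(N+1)) * sum(R_i^2/n_i) - 3(N+1)
     = 12/(16*17) * (28.5^2/4 + 39^2/5 + 26.5^2/3 + 42^2/4) - 3*17
     = 0.044118 * 1182.35 - 51
     = 1.162316.
Step 4: Ties present; correction factor C = 1 - 36/(16^3 - 16) = 0.991176. Corrected H = 1.162316 / 0.991176 = 1.172663.
Step 5: Under H0, H ~ chi^2(3); p-value = 0.759568.
Step 6: alpha = 0.1. fail to reject H0.

H = 1.1727, df = 3, p = 0.759568, fail to reject H0.


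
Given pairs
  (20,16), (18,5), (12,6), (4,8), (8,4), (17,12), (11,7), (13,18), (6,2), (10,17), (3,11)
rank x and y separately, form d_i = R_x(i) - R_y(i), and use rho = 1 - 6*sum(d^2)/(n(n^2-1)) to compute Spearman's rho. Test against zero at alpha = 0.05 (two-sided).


Step 1: Rank x and y separately (midranks; no ties here).
rank(x): 20->11, 18->10, 12->7, 4->2, 8->4, 17->9, 11->6, 13->8, 6->3, 10->5, 3->1
rank(y): 16->9, 5->3, 6->4, 8->6, 4->2, 12->8, 7->5, 18->11, 2->1, 17->10, 11->7
Step 2: d_i = R_x(i) - R_y(i); compute d_i^2.
  (11-9)^2=4, (10-3)^2=49, (7-4)^2=9, (2-6)^2=16, (4-2)^2=4, (9-8)^2=1, (6-5)^2=1, (8-11)^2=9, (3-1)^2=4, (5-10)^2=25, (1-7)^2=36
sum(d^2) = 158.
Step 3: rho = 1 - 6*158 / (11*(11^2 - 1)) = 1 - 948/1320 = 0.281818.
Step 4: Under H0, t = rho * sqrt((n-2)/(1-rho^2)) = 0.8812 ~ t(9).
Step 5: Two-sided p-value from the t-distribution with 9 df = 0.401145.
Step 6: alpha = 0.05. fail to reject H0.

rho = 0.2818, p = 0.401145, fail to reject H0 at alpha = 0.05.


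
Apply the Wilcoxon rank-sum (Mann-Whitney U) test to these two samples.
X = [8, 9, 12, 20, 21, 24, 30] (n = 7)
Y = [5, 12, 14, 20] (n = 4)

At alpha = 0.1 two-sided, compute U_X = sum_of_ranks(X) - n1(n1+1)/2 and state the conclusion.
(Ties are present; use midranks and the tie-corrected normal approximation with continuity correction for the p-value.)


Step 1: Combine and sort all 11 observations; assign midranks.
sorted (value, group): (5,Y), (8,X), (9,X), (12,X), (12,Y), (14,Y), (20,X), (20,Y), (21,X), (24,X), (30,X)
ranks: 5->1, 8->2, 9->3, 12->4.5, 12->4.5, 14->6, 20->7.5, 20->7.5, 21->9, 24->10, 30->11
Step 2: Rank sum for X: R1 = 2 + 3 + 4.5 + 7.5 + 9 + 10 + 11 = 47.
Step 3: U_X = R1 - n1(n1+1)/2 = 47 - 7*8/2 = 47 - 28 = 19.
       U_Y = n1*n2 - U_X = 28 - 19 = 9.
Step 4: Ties are present, so use the tie-corrected normal approximation (with continuity correction) for the p-value.
Step 5: p-value = 0.392932; compare to alpha = 0.1. fail to reject H0.

U_X = 19, p = 0.392932, fail to reject H0 at alpha = 0.1.


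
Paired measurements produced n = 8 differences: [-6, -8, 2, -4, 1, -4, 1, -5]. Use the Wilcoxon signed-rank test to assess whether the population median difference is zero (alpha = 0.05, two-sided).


Step 1: Drop any zero differences (none here) and take |d_i|.
|d| = [6, 8, 2, 4, 1, 4, 1, 5]
Step 2: Midrank |d_i| (ties get averaged ranks).
ranks: |6|->7, |8|->8, |2|->3, |4|->4.5, |1|->1.5, |4|->4.5, |1|->1.5, |5|->6
Step 3: Attach original signs; sum ranks with positive sign and with negative sign.
W+ = 3 + 1.5 + 1.5 = 6
W- = 7 + 8 + 4.5 + 4.5 + 6 = 30
(Check: W+ + W- = 36 should equal n(n+1)/2 = 36.)
Step 4: Test statistic W = min(W+, W-) = 6.
Step 5: Ties in |d|, so use the tie-corrected normal approximation.
        E[W] = n(n+1)/4 = 8*9/4 = 18.
        Tie groups: |d|=1 (t=2), |d|=4 (t=2); sum(t^3 - t) = 12.
        Var[W] = n(n+1)(2n+1)/24 - sum(t^3-t)/48 = 1224/24 - 12/48 = 50.75.
        z = (W - E[W]) / sqrt(Var[W]) = (6 - 18) / 7.1239 = -1.6845.
        Two-sided p = 2*Phi(z) = 0.092091.
Step 6: alpha = 0.05. fail to reject H0.

W+ = 6, W- = 30, W = min = 6, p = 0.092091, fail to reject H0.


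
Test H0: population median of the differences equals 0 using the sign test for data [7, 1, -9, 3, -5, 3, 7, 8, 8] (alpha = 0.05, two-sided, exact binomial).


Step 1: Discard zero differences. Original n = 9; n_eff = number of nonzero differences = 9.
Nonzero differences (with sign): +7, +1, -9, +3, -5, +3, +7, +8, +8
Step 2: Count signs: positive = 7, negative = 2.
Step 3: Under H0: P(positive) = 0.5, so the number of positives S ~ Bin(9, 0.5).
Step 4: Two-sided exact p-value = sum of Bin(9,0.5) probabilities at or below the observed probability = 0.179688.
Step 5: alpha = 0.05. fail to reject H0.

n_eff = 9, pos = 7, neg = 2, p = 0.179688, fail to reject H0.


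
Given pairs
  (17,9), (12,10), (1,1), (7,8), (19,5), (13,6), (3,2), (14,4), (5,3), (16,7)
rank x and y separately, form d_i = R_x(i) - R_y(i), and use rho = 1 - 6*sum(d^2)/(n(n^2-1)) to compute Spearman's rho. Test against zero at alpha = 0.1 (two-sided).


Step 1: Rank x and y separately (midranks; no ties here).
rank(x): 17->9, 12->5, 1->1, 7->4, 19->10, 13->6, 3->2, 14->7, 5->3, 16->8
rank(y): 9->9, 10->10, 1->1, 8->8, 5->5, 6->6, 2->2, 4->4, 3->3, 7->7
Step 2: d_i = R_x(i) - R_y(i); compute d_i^2.
  (9-9)^2=0, (5-10)^2=25, (1-1)^2=0, (4-8)^2=16, (10-5)^2=25, (6-6)^2=0, (2-2)^2=0, (7-4)^2=9, (3-3)^2=0, (8-7)^2=1
sum(d^2) = 76.
Step 3: rho = 1 - 6*76 / (10*(10^2 - 1)) = 1 - 456/990 = 0.539394.
Step 4: Under H0, t = rho * sqrt((n-2)/(1-rho^2)) = 1.8118 ~ t(8).
Step 5: Two-sided p-value from the t-distribution with 8 df = 0.107593.
Step 6: alpha = 0.1. fail to reject H0.

rho = 0.5394, p = 0.107593, fail to reject H0 at alpha = 0.1.


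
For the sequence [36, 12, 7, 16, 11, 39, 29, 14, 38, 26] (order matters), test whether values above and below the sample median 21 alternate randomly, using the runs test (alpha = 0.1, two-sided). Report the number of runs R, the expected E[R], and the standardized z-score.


Step 1: Compute median = 21; label A = above, B = below.
Labels in order: ABBBBAABAA  (n_A = 5, n_B = 5)
Step 2: Count runs R = 5.
Step 3: Under H0 (random ordering), E[R] = 2*n_A*n_B/(n_A+n_B) + 1 = 2*5*5/10 + 1 = 6.0000.
        Var[R] = 2*n_A*n_B*(2*n_A*n_B - n_A - n_B) / ((n_A+n_B)^2 * (n_A+n_B-1)) = 2000/900 = 2.2222.
        SD[R] = 1.4907.
Step 4: Continuity-corrected z = (R + 0.5 - E[R]) / SD[R] = (5 + 0.5 - 6.0000) / 1.4907 = -0.3354.
Step 5: Two-sided p-value via normal approximation = 2*(1 - Phi(|z|)) = 0.737316.
Step 6: alpha = 0.1. fail to reject H0.

R = 5, z = -0.3354, p = 0.737316, fail to reject H0.


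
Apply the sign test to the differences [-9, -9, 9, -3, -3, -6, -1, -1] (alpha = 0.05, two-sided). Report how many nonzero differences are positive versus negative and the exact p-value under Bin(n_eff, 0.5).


Step 1: Discard zero differences. Original n = 8; n_eff = number of nonzero differences = 8.
Nonzero differences (with sign): -9, -9, +9, -3, -3, -6, -1, -1
Step 2: Count signs: positive = 1, negative = 7.
Step 3: Under H0: P(positive) = 0.5, so the number of positives S ~ Bin(8, 0.5).
Step 4: Two-sided exact p-value = sum of Bin(8,0.5) probabilities at or below the observed probability = 0.070312.
Step 5: alpha = 0.05. fail to reject H0.

n_eff = 8, pos = 1, neg = 7, p = 0.070312, fail to reject H0.


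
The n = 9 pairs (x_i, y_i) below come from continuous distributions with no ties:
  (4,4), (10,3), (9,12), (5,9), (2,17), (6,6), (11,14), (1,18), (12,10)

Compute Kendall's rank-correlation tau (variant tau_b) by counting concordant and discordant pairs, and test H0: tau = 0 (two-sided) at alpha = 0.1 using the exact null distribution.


Step 1: Enumerate the 36 unordered pairs (i,j) with i<j and classify each by sign(x_j-x_i) * sign(y_j-y_i).
  (1,2):dx=+6,dy=-1->D; (1,3):dx=+5,dy=+8->C; (1,4):dx=+1,dy=+5->C; (1,5):dx=-2,dy=+13->D
  (1,6):dx=+2,dy=+2->C; (1,7):dx=+7,dy=+10->C; (1,8):dx=-3,dy=+14->D; (1,9):dx=+8,dy=+6->C
  (2,3):dx=-1,dy=+9->D; (2,4):dx=-5,dy=+6->D; (2,5):dx=-8,dy=+14->D; (2,6):dx=-4,dy=+3->D
  (2,7):dx=+1,dy=+11->C; (2,8):dx=-9,dy=+15->D; (2,9):dx=+2,dy=+7->C; (3,4):dx=-4,dy=-3->C
  (3,5):dx=-7,dy=+5->D; (3,6):dx=-3,dy=-6->C; (3,7):dx=+2,dy=+2->C; (3,8):dx=-8,dy=+6->D
  (3,9):dx=+3,dy=-2->D; (4,5):dx=-3,dy=+8->D; (4,6):dx=+1,dy=-3->D; (4,7):dx=+6,dy=+5->C
  (4,8):dx=-4,dy=+9->D; (4,9):dx=+7,dy=+1->C; (5,6):dx=+4,dy=-11->D; (5,7):dx=+9,dy=-3->D
  (5,8):dx=-1,dy=+1->D; (5,9):dx=+10,dy=-7->D; (6,7):dx=+5,dy=+8->C; (6,8):dx=-5,dy=+12->D
  (6,9):dx=+6,dy=+4->C; (7,8):dx=-10,dy=+4->D; (7,9):dx=+1,dy=-4->D; (8,9):dx=+11,dy=-8->D
Step 2: C = 14, D = 22, total pairs = 36.
Step 3: tau = (C - D)/(n(n-1)/2) = (14 - 22)/36 = -0.222222.
Step 4: Exact two-sided p-value (enumerate n! = 362880 permutations of y under H0): p = 0.476709.
Step 5: alpha = 0.1. fail to reject H0.

tau_b = -0.2222 (C=14, D=22), p = 0.476709, fail to reject H0.


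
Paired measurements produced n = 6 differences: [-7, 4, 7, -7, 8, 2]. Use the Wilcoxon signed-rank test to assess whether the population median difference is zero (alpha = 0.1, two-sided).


Step 1: Drop any zero differences (none here) and take |d_i|.
|d| = [7, 4, 7, 7, 8, 2]
Step 2: Midrank |d_i| (ties get averaged ranks).
ranks: |7|->4, |4|->2, |7|->4, |7|->4, |8|->6, |2|->1
Step 3: Attach original signs; sum ranks with positive sign and with negative sign.
W+ = 2 + 4 + 6 + 1 = 13
W- = 4 + 4 = 8
(Check: W+ + W- = 21 should equal n(n+1)/2 = 21.)
Step 4: Test statistic W = min(W+, W-) = 8.
Step 5: Ties in |d|, so use the tie-corrected normal approximation.
        E[W] = n(n+1)/4 = 6*7/4 = 10.5.
        Tie groups: |d|=7 (t=3); sum(t^3 - t) = 24.
        Var[W] = n(n+1)(2n+1)/24 - sum(t^3-t)/48 = 546/24 - 24/48 = 22.25.
        z = (W - E[W]) / sqrt(Var[W]) = (8 - 10.5) / 4.7170 = -0.5300.
        Two-sided p = 2*Phi(z) = 0.596113.
Step 6: alpha = 0.1. fail to reject H0.

W+ = 13, W- = 8, W = min = 8, p = 0.596113, fail to reject H0.


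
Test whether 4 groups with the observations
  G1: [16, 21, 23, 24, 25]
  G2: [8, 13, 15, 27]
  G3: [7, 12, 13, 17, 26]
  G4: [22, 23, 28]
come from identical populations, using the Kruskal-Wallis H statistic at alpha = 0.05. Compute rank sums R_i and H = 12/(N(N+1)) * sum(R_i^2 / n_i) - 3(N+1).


Step 1: Combine all N = 17 observations and assign midranks.
sorted (value, group, rank): (7,G3,1), (8,G2,2), (12,G3,3), (13,G2,4.5), (13,G3,4.5), (15,G2,6), (16,G1,7), (17,G3,8), (21,G1,9), (22,G4,10), (23,G1,11.5), (23,G4,11.5), (24,G1,13), (25,G1,14), (26,G3,15), (27,G2,16), (28,G4,17)
Step 2: Sum ranks within each group.
R_1 = 54.5 (n_1 = 5)
R_2 = 28.5 (n_2 = 4)
R_3 = 31.5 (n_3 = 5)
R_4 = 38.5 (n_4 = 3)
Step 3: H = 12/(N(N+1)) * sum(R_i^2/n_i) - 3(N+1)
     = 12/(17*18) * (54.5^2/5 + 28.5^2/4 + 31.5^2/5 + 38.5^2/3) - 3*18
     = 0.039216 * 1489.65 - 54
     = 4.417484.
Step 4: Ties present; correction factor C = 1 - 12/(17^3 - 17) = 0.997549. Corrected H = 4.417484 / 0.997549 = 4.428337.
Step 5: Under H0, H ~ chi^2(3); p-value = 0.218772.
Step 6: alpha = 0.05. fail to reject H0.

H = 4.4283, df = 3, p = 0.218772, fail to reject H0.


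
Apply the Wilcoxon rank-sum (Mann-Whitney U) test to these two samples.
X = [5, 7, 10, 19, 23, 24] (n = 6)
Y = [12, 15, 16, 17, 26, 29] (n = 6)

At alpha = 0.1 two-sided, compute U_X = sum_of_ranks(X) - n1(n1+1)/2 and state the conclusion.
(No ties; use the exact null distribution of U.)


Step 1: Combine and sort all 12 observations; assign midranks.
sorted (value, group): (5,X), (7,X), (10,X), (12,Y), (15,Y), (16,Y), (17,Y), (19,X), (23,X), (24,X), (26,Y), (29,Y)
ranks: 5->1, 7->2, 10->3, 12->4, 15->5, 16->6, 17->7, 19->8, 23->9, 24->10, 26->11, 29->12
Step 2: Rank sum for X: R1 = 1 + 2 + 3 + 8 + 9 + 10 = 33.
Step 3: U_X = R1 - n1(n1+1)/2 = 33 - 6*7/2 = 33 - 21 = 12.
       U_Y = n1*n2 - U_X = 36 - 12 = 24.
Step 4: No ties, so the exact null distribution of U (based on enumerating the C(12,6) = 924 equally likely rank assignments) gives the two-sided p-value.
Step 5: p-value = 0.393939; compare to alpha = 0.1. fail to reject H0.

U_X = 12, p = 0.393939, fail to reject H0 at alpha = 0.1.


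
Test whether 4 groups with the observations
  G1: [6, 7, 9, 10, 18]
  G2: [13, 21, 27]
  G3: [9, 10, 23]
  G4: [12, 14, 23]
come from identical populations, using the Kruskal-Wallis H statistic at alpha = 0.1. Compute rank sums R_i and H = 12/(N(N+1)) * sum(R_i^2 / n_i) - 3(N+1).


Step 1: Combine all N = 14 observations and assign midranks.
sorted (value, group, rank): (6,G1,1), (7,G1,2), (9,G1,3.5), (9,G3,3.5), (10,G1,5.5), (10,G3,5.5), (12,G4,7), (13,G2,8), (14,G4,9), (18,G1,10), (21,G2,11), (23,G3,12.5), (23,G4,12.5), (27,G2,14)
Step 2: Sum ranks within each group.
R_1 = 22 (n_1 = 5)
R_2 = 33 (n_2 = 3)
R_3 = 21.5 (n_3 = 3)
R_4 = 28.5 (n_4 = 3)
Step 3: H = 12/(N(N+1)) * sum(R_i^2/n_i) - 3(N+1)
     = 12/(14*15) * (22^2/5 + 33^2/3 + 21.5^2/3 + 28.5^2/3) - 3*15
     = 0.057143 * 884.633 - 45
     = 5.550476.
Step 4: Ties present; correction factor C = 1 - 18/(14^3 - 14) = 0.993407. Corrected H = 5.550476 / 0.993407 = 5.587316.
Step 5: Under H0, H ~ chi^2(3); p-value = 0.133508.
Step 6: alpha = 0.1. fail to reject H0.

H = 5.5873, df = 3, p = 0.133508, fail to reject H0.


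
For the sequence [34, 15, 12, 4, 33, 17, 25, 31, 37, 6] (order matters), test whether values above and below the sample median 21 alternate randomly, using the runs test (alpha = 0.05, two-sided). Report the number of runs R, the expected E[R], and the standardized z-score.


Step 1: Compute median = 21; label A = above, B = below.
Labels in order: ABBBABAAAB  (n_A = 5, n_B = 5)
Step 2: Count runs R = 6.
Step 3: Under H0 (random ordering), E[R] = 2*n_A*n_B/(n_A+n_B) + 1 = 2*5*5/10 + 1 = 6.0000.
        Var[R] = 2*n_A*n_B*(2*n_A*n_B - n_A - n_B) / ((n_A+n_B)^2 * (n_A+n_B-1)) = 2000/900 = 2.2222.
        SD[R] = 1.4907.
Step 4: R = E[R], so z = 0 with no continuity correction.
Step 5: Two-sided p-value via normal approximation = 2*(1 - Phi(|z|)) = 1.000000.
Step 6: alpha = 0.05. fail to reject H0.

R = 6, z = 0.0000, p = 1.000000, fail to reject H0.


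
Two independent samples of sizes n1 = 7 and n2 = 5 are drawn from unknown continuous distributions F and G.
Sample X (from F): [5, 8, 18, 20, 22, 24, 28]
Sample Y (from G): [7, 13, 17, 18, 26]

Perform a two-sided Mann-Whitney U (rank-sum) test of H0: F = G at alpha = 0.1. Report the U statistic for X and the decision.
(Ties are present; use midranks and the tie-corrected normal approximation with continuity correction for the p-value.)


Step 1: Combine and sort all 12 observations; assign midranks.
sorted (value, group): (5,X), (7,Y), (8,X), (13,Y), (17,Y), (18,X), (18,Y), (20,X), (22,X), (24,X), (26,Y), (28,X)
ranks: 5->1, 7->2, 8->3, 13->4, 17->5, 18->6.5, 18->6.5, 20->8, 22->9, 24->10, 26->11, 28->12
Step 2: Rank sum for X: R1 = 1 + 3 + 6.5 + 8 + 9 + 10 + 12 = 49.5.
Step 3: U_X = R1 - n1(n1+1)/2 = 49.5 - 7*8/2 = 49.5 - 28 = 21.5.
       U_Y = n1*n2 - U_X = 35 - 21.5 = 13.5.
Step 4: Ties are present, so use the tie-corrected normal approximation (with continuity correction) for the p-value.
Step 5: p-value = 0.569088; compare to alpha = 0.1. fail to reject H0.

U_X = 21.5, p = 0.569088, fail to reject H0 at alpha = 0.1.


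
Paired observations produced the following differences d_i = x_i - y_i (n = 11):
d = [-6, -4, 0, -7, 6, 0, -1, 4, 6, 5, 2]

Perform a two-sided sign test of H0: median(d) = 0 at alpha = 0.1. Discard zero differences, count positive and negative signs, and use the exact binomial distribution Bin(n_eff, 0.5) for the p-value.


Step 1: Discard zero differences. Original n = 11; n_eff = number of nonzero differences = 9.
Nonzero differences (with sign): -6, -4, -7, +6, -1, +4, +6, +5, +2
Step 2: Count signs: positive = 5, negative = 4.
Step 3: Under H0: P(positive) = 0.5, so the number of positives S ~ Bin(9, 0.5).
Step 4: Two-sided exact p-value = sum of Bin(9,0.5) probabilities at or below the observed probability = 1.000000.
Step 5: alpha = 0.1. fail to reject H0.

n_eff = 9, pos = 5, neg = 4, p = 1.000000, fail to reject H0.


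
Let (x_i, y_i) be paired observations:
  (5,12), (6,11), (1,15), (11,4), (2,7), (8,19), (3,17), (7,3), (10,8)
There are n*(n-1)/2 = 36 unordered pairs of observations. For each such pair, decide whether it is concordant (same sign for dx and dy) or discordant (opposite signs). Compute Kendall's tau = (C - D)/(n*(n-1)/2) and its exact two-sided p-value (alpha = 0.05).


Step 1: Enumerate the 36 unordered pairs (i,j) with i<j and classify each by sign(x_j-x_i) * sign(y_j-y_i).
  (1,2):dx=+1,dy=-1->D; (1,3):dx=-4,dy=+3->D; (1,4):dx=+6,dy=-8->D; (1,5):dx=-3,dy=-5->C
  (1,6):dx=+3,dy=+7->C; (1,7):dx=-2,dy=+5->D; (1,8):dx=+2,dy=-9->D; (1,9):dx=+5,dy=-4->D
  (2,3):dx=-5,dy=+4->D; (2,4):dx=+5,dy=-7->D; (2,5):dx=-4,dy=-4->C; (2,6):dx=+2,dy=+8->C
  (2,7):dx=-3,dy=+6->D; (2,8):dx=+1,dy=-8->D; (2,9):dx=+4,dy=-3->D; (3,4):dx=+10,dy=-11->D
  (3,5):dx=+1,dy=-8->D; (3,6):dx=+7,dy=+4->C; (3,7):dx=+2,dy=+2->C; (3,8):dx=+6,dy=-12->D
  (3,9):dx=+9,dy=-7->D; (4,5):dx=-9,dy=+3->D; (4,6):dx=-3,dy=+15->D; (4,7):dx=-8,dy=+13->D
  (4,8):dx=-4,dy=-1->C; (4,9):dx=-1,dy=+4->D; (5,6):dx=+6,dy=+12->C; (5,7):dx=+1,dy=+10->C
  (5,8):dx=+5,dy=-4->D; (5,9):dx=+8,dy=+1->C; (6,7):dx=-5,dy=-2->C; (6,8):dx=-1,dy=-16->C
  (6,9):dx=+2,dy=-11->D; (7,8):dx=+4,dy=-14->D; (7,9):dx=+7,dy=-9->D; (8,9):dx=+3,dy=+5->C
Step 2: C = 13, D = 23, total pairs = 36.
Step 3: tau = (C - D)/(n(n-1)/2) = (13 - 23)/36 = -0.277778.
Step 4: Exact two-sided p-value (enumerate n! = 362880 permutations of y under H0): p = 0.358488.
Step 5: alpha = 0.05. fail to reject H0.

tau_b = -0.2778 (C=13, D=23), p = 0.358488, fail to reject H0.


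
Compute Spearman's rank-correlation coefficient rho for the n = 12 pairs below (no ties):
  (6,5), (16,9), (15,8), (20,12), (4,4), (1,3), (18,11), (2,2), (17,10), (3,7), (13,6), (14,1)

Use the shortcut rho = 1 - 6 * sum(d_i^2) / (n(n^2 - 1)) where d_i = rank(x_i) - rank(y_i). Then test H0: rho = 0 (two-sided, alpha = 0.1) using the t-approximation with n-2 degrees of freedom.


Step 1: Rank x and y separately (midranks; no ties here).
rank(x): 6->5, 16->9, 15->8, 20->12, 4->4, 1->1, 18->11, 2->2, 17->10, 3->3, 13->6, 14->7
rank(y): 5->5, 9->9, 8->8, 12->12, 4->4, 3->3, 11->11, 2->2, 10->10, 7->7, 6->6, 1->1
Step 2: d_i = R_x(i) - R_y(i); compute d_i^2.
  (5-5)^2=0, (9-9)^2=0, (8-8)^2=0, (12-12)^2=0, (4-4)^2=0, (1-3)^2=4, (11-11)^2=0, (2-2)^2=0, (10-10)^2=0, (3-7)^2=16, (6-6)^2=0, (7-1)^2=36
sum(d^2) = 56.
Step 3: rho = 1 - 6*56 / (12*(12^2 - 1)) = 1 - 336/1716 = 0.804196.
Step 4: Under H0, t = rho * sqrt((n-2)/(1-rho^2)) = 4.2787 ~ t(10).
Step 5: Two-sided p-value from the t-distribution with 10 df = 0.001615.
Step 6: alpha = 0.1. reject H0.

rho = 0.8042, p = 0.001615, reject H0 at alpha = 0.1.


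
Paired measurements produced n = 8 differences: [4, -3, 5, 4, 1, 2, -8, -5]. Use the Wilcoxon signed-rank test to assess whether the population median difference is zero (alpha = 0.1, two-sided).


Step 1: Drop any zero differences (none here) and take |d_i|.
|d| = [4, 3, 5, 4, 1, 2, 8, 5]
Step 2: Midrank |d_i| (ties get averaged ranks).
ranks: |4|->4.5, |3|->3, |5|->6.5, |4|->4.5, |1|->1, |2|->2, |8|->8, |5|->6.5
Step 3: Attach original signs; sum ranks with positive sign and with negative sign.
W+ = 4.5 + 6.5 + 4.5 + 1 + 2 = 18.5
W- = 3 + 8 + 6.5 = 17.5
(Check: W+ + W- = 36 should equal n(n+1)/2 = 36.)
Step 4: Test statistic W = min(W+, W-) = 17.5.
Step 5: Ties in |d|, so use the tie-corrected normal approximation.
        E[W] = n(n+1)/4 = 8*9/4 = 18.
        Tie groups: |d|=4 (t=2), |d|=5 (t=2); sum(t^3 - t) = 12.
        Var[W] = n(n+1)(2n+1)/24 - sum(t^3-t)/48 = 1224/24 - 12/48 = 50.75.
        z = (W - E[W]) / sqrt(Var[W]) = (17.5 - 18) / 7.1239 = -0.0702.
        Two-sided p = 2*Phi(z) = 0.944045.
Step 6: alpha = 0.1. fail to reject H0.

W+ = 18.5, W- = 17.5, W = min = 17.5, p = 0.944045, fail to reject H0.


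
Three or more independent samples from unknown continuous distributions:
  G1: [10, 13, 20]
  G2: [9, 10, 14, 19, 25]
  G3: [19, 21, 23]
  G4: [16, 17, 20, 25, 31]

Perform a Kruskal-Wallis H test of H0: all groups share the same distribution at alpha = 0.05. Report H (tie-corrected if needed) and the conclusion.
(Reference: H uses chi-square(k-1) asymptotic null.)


Step 1: Combine all N = 16 observations and assign midranks.
sorted (value, group, rank): (9,G2,1), (10,G1,2.5), (10,G2,2.5), (13,G1,4), (14,G2,5), (16,G4,6), (17,G4,7), (19,G2,8.5), (19,G3,8.5), (20,G1,10.5), (20,G4,10.5), (21,G3,12), (23,G3,13), (25,G2,14.5), (25,G4,14.5), (31,G4,16)
Step 2: Sum ranks within each group.
R_1 = 17 (n_1 = 3)
R_2 = 31.5 (n_2 = 5)
R_3 = 33.5 (n_3 = 3)
R_4 = 54 (n_4 = 5)
Step 3: H = 12/(N(N+1)) * sum(R_i^2/n_i) - 3(N+1)
     = 12/(16*17) * (17^2/3 + 31.5^2/5 + 33.5^2/3 + 54^2/5) - 3*17
     = 0.044118 * 1252.07 - 51
     = 4.238235.
Step 4: Ties present; correction factor C = 1 - 24/(16^3 - 16) = 0.994118. Corrected H = 4.238235 / 0.994118 = 4.263314.
Step 5: Under H0, H ~ chi^2(3); p-value = 0.234399.
Step 6: alpha = 0.05. fail to reject H0.

H = 4.2633, df = 3, p = 0.234399, fail to reject H0.


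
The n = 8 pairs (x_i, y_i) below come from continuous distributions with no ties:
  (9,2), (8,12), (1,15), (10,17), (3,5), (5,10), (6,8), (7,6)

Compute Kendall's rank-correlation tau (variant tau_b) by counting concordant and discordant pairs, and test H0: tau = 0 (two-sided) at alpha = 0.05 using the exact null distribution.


Step 1: Enumerate the 28 unordered pairs (i,j) with i<j and classify each by sign(x_j-x_i) * sign(y_j-y_i).
  (1,2):dx=-1,dy=+10->D; (1,3):dx=-8,dy=+13->D; (1,4):dx=+1,dy=+15->C; (1,5):dx=-6,dy=+3->D
  (1,6):dx=-4,dy=+8->D; (1,7):dx=-3,dy=+6->D; (1,8):dx=-2,dy=+4->D; (2,3):dx=-7,dy=+3->D
  (2,4):dx=+2,dy=+5->C; (2,5):dx=-5,dy=-7->C; (2,6):dx=-3,dy=-2->C; (2,7):dx=-2,dy=-4->C
  (2,8):dx=-1,dy=-6->C; (3,4):dx=+9,dy=+2->C; (3,5):dx=+2,dy=-10->D; (3,6):dx=+4,dy=-5->D
  (3,7):dx=+5,dy=-7->D; (3,8):dx=+6,dy=-9->D; (4,5):dx=-7,dy=-12->C; (4,6):dx=-5,dy=-7->C
  (4,7):dx=-4,dy=-9->C; (4,8):dx=-3,dy=-11->C; (5,6):dx=+2,dy=+5->C; (5,7):dx=+3,dy=+3->C
  (5,8):dx=+4,dy=+1->C; (6,7):dx=+1,dy=-2->D; (6,8):dx=+2,dy=-4->D; (7,8):dx=+1,dy=-2->D
Step 2: C = 14, D = 14, total pairs = 28.
Step 3: tau = (C - D)/(n(n-1)/2) = (14 - 14)/28 = 0.000000.
Step 4: Exact two-sided p-value (enumerate n! = 40320 permutations of y under H0): p = 1.000000.
Step 5: alpha = 0.05. fail to reject H0.

tau_b = 0.0000 (C=14, D=14), p = 1.000000, fail to reject H0.


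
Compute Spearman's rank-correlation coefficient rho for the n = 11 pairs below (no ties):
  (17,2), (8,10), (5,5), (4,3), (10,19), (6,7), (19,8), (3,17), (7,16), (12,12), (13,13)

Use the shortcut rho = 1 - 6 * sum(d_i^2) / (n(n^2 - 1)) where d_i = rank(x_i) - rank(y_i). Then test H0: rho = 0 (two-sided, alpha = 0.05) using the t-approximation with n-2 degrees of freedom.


Step 1: Rank x and y separately (midranks; no ties here).
rank(x): 17->10, 8->6, 5->3, 4->2, 10->7, 6->4, 19->11, 3->1, 7->5, 12->8, 13->9
rank(y): 2->1, 10->6, 5->3, 3->2, 19->11, 7->4, 8->5, 17->10, 16->9, 12->7, 13->8
Step 2: d_i = R_x(i) - R_y(i); compute d_i^2.
  (10-1)^2=81, (6-6)^2=0, (3-3)^2=0, (2-2)^2=0, (7-11)^2=16, (4-4)^2=0, (11-5)^2=36, (1-10)^2=81, (5-9)^2=16, (8-7)^2=1, (9-8)^2=1
sum(d^2) = 232.
Step 3: rho = 1 - 6*232 / (11*(11^2 - 1)) = 1 - 1392/1320 = -0.054545.
Step 4: Under H0, t = rho * sqrt((n-2)/(1-rho^2)) = -0.1639 ~ t(9).
Step 5: Two-sided p-value from the t-distribution with 9 df = 0.873447.
Step 6: alpha = 0.05. fail to reject H0.

rho = -0.0545, p = 0.873447, fail to reject H0 at alpha = 0.05.


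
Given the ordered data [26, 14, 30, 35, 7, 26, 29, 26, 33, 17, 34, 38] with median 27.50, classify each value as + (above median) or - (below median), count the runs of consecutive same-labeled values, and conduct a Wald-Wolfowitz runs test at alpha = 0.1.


Step 1: Compute median = 27.50; label A = above, B = below.
Labels in order: BBAABBABABAA  (n_A = 6, n_B = 6)
Step 2: Count runs R = 8.
Step 3: Under H0 (random ordering), E[R] = 2*n_A*n_B/(n_A+n_B) + 1 = 2*6*6/12 + 1 = 7.0000.
        Var[R] = 2*n_A*n_B*(2*n_A*n_B - n_A - n_B) / ((n_A+n_B)^2 * (n_A+n_B-1)) = 4320/1584 = 2.7273.
        SD[R] = 1.6514.
Step 4: Continuity-corrected z = (R - 0.5 - E[R]) / SD[R] = (8 - 0.5 - 7.0000) / 1.6514 = 0.3028.
Step 5: Two-sided p-value via normal approximation = 2*(1 - Phi(|z|)) = 0.762069.
Step 6: alpha = 0.1. fail to reject H0.

R = 8, z = 0.3028, p = 0.762069, fail to reject H0.


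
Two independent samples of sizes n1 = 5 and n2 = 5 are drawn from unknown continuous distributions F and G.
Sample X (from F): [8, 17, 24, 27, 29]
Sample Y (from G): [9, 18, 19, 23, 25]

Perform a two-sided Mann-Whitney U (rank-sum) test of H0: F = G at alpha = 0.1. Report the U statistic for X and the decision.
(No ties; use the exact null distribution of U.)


Step 1: Combine and sort all 10 observations; assign midranks.
sorted (value, group): (8,X), (9,Y), (17,X), (18,Y), (19,Y), (23,Y), (24,X), (25,Y), (27,X), (29,X)
ranks: 8->1, 9->2, 17->3, 18->4, 19->5, 23->6, 24->7, 25->8, 27->9, 29->10
Step 2: Rank sum for X: R1 = 1 + 3 + 7 + 9 + 10 = 30.
Step 3: U_X = R1 - n1(n1+1)/2 = 30 - 5*6/2 = 30 - 15 = 15.
       U_Y = n1*n2 - U_X = 25 - 15 = 10.
Step 4: No ties, so the exact null distribution of U (based on enumerating the C(10,5) = 252 equally likely rank assignments) gives the two-sided p-value.
Step 5: p-value = 0.690476; compare to alpha = 0.1. fail to reject H0.

U_X = 15, p = 0.690476, fail to reject H0 at alpha = 0.1.


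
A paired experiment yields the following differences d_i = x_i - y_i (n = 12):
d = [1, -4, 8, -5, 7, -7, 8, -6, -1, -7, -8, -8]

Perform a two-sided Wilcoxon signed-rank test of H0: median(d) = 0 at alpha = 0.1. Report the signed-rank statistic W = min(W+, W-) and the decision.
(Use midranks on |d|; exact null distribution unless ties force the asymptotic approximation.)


Step 1: Drop any zero differences (none here) and take |d_i|.
|d| = [1, 4, 8, 5, 7, 7, 8, 6, 1, 7, 8, 8]
Step 2: Midrank |d_i| (ties get averaged ranks).
ranks: |1|->1.5, |4|->3, |8|->10.5, |5|->4, |7|->7, |7|->7, |8|->10.5, |6|->5, |1|->1.5, |7|->7, |8|->10.5, |8|->10.5
Step 3: Attach original signs; sum ranks with positive sign and with negative sign.
W+ = 1.5 + 10.5 + 7 + 10.5 = 29.5
W- = 3 + 4 + 7 + 5 + 1.5 + 7 + 10.5 + 10.5 = 48.5
(Check: W+ + W- = 78 should equal n(n+1)/2 = 78.)
Step 4: Test statistic W = min(W+, W-) = 29.5.
Step 5: Ties in |d|, so use the tie-corrected normal approximation.
        E[W] = n(n+1)/4 = 12*13/4 = 39.
        Tie groups: |d|=1 (t=2), |d|=7 (t=3), |d|=8 (t=4); sum(t^3 - t) = 90.
        Var[W] = n(n+1)(2n+1)/24 - sum(t^3-t)/48 = 3900/24 - 90/48 = 160.625.
        z = (W - E[W]) / sqrt(Var[W]) = (29.5 - 39) / 12.6738 = -0.7496.
        Two-sided p = 2*Phi(z) = 0.453509.
Step 6: alpha = 0.1. fail to reject H0.

W+ = 29.5, W- = 48.5, W = min = 29.5, p = 0.453509, fail to reject H0.


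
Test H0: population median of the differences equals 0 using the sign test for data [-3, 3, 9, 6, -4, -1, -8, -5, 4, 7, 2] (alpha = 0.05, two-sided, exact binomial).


Step 1: Discard zero differences. Original n = 11; n_eff = number of nonzero differences = 11.
Nonzero differences (with sign): -3, +3, +9, +6, -4, -1, -8, -5, +4, +7, +2
Step 2: Count signs: positive = 6, negative = 5.
Step 3: Under H0: P(positive) = 0.5, so the number of positives S ~ Bin(11, 0.5).
Step 4: Two-sided exact p-value = sum of Bin(11,0.5) probabilities at or below the observed probability = 1.000000.
Step 5: alpha = 0.05. fail to reject H0.

n_eff = 11, pos = 6, neg = 5, p = 1.000000, fail to reject H0.


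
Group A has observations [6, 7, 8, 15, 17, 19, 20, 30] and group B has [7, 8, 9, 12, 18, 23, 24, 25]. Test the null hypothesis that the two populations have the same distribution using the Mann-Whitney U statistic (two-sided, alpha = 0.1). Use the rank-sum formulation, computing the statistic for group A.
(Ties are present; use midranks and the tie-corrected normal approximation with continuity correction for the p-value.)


Step 1: Combine and sort all 16 observations; assign midranks.
sorted (value, group): (6,X), (7,X), (7,Y), (8,X), (8,Y), (9,Y), (12,Y), (15,X), (17,X), (18,Y), (19,X), (20,X), (23,Y), (24,Y), (25,Y), (30,X)
ranks: 6->1, 7->2.5, 7->2.5, 8->4.5, 8->4.5, 9->6, 12->7, 15->8, 17->9, 18->10, 19->11, 20->12, 23->13, 24->14, 25->15, 30->16
Step 2: Rank sum for X: R1 = 1 + 2.5 + 4.5 + 8 + 9 + 11 + 12 + 16 = 64.
Step 3: U_X = R1 - n1(n1+1)/2 = 64 - 8*9/2 = 64 - 36 = 28.
       U_Y = n1*n2 - U_X = 64 - 28 = 36.
Step 4: Ties are present, so use the tie-corrected normal approximation (with continuity correction) for the p-value.
Step 5: p-value = 0.712787; compare to alpha = 0.1. fail to reject H0.

U_X = 28, p = 0.712787, fail to reject H0 at alpha = 0.1.


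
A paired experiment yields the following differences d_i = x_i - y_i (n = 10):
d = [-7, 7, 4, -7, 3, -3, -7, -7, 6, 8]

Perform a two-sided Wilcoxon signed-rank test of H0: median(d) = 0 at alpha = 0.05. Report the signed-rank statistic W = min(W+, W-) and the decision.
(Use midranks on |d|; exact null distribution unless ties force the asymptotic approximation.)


Step 1: Drop any zero differences (none here) and take |d_i|.
|d| = [7, 7, 4, 7, 3, 3, 7, 7, 6, 8]
Step 2: Midrank |d_i| (ties get averaged ranks).
ranks: |7|->7, |7|->7, |4|->3, |7|->7, |3|->1.5, |3|->1.5, |7|->7, |7|->7, |6|->4, |8|->10
Step 3: Attach original signs; sum ranks with positive sign and with negative sign.
W+ = 7 + 3 + 1.5 + 4 + 10 = 25.5
W- = 7 + 7 + 1.5 + 7 + 7 = 29.5
(Check: W+ + W- = 55 should equal n(n+1)/2 = 55.)
Step 4: Test statistic W = min(W+, W-) = 25.5.
Step 5: Ties in |d|, so use the tie-corrected normal approximation.
        E[W] = n(n+1)/4 = 10*11/4 = 27.5.
        Tie groups: |d|=3 (t=2), |d|=7 (t=5); sum(t^3 - t) = 126.
        Var[W] = n(n+1)(2n+1)/24 - sum(t^3-t)/48 = 2310/24 - 126/48 = 93.625.
        z = (W - E[W]) / sqrt(Var[W]) = (25.5 - 27.5) / 9.6760 = -0.2067.
        Two-sided p = 2*Phi(z) = 0.836247.
Step 6: alpha = 0.05. fail to reject H0.

W+ = 25.5, W- = 29.5, W = min = 25.5, p = 0.836247, fail to reject H0.


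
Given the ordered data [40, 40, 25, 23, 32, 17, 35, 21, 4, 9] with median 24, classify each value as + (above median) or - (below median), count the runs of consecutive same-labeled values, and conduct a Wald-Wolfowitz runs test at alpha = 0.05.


Step 1: Compute median = 24; label A = above, B = below.
Labels in order: AAABABABBB  (n_A = 5, n_B = 5)
Step 2: Count runs R = 6.
Step 3: Under H0 (random ordering), E[R] = 2*n_A*n_B/(n_A+n_B) + 1 = 2*5*5/10 + 1 = 6.0000.
        Var[R] = 2*n_A*n_B*(2*n_A*n_B - n_A - n_B) / ((n_A+n_B)^2 * (n_A+n_B-1)) = 2000/900 = 2.2222.
        SD[R] = 1.4907.
Step 4: R = E[R], so z = 0 with no continuity correction.
Step 5: Two-sided p-value via normal approximation = 2*(1 - Phi(|z|)) = 1.000000.
Step 6: alpha = 0.05. fail to reject H0.

R = 6, z = 0.0000, p = 1.000000, fail to reject H0.


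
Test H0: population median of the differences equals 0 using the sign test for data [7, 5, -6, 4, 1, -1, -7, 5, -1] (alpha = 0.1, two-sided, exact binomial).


Step 1: Discard zero differences. Original n = 9; n_eff = number of nonzero differences = 9.
Nonzero differences (with sign): +7, +5, -6, +4, +1, -1, -7, +5, -1
Step 2: Count signs: positive = 5, negative = 4.
Step 3: Under H0: P(positive) = 0.5, so the number of positives S ~ Bin(9, 0.5).
Step 4: Two-sided exact p-value = sum of Bin(9,0.5) probabilities at or below the observed probability = 1.000000.
Step 5: alpha = 0.1. fail to reject H0.

n_eff = 9, pos = 5, neg = 4, p = 1.000000, fail to reject H0.


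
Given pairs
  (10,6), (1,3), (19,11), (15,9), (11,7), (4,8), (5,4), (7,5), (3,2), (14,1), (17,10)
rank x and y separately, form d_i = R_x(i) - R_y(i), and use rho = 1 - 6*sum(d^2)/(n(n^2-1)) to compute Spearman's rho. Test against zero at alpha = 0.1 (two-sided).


Step 1: Rank x and y separately (midranks; no ties here).
rank(x): 10->6, 1->1, 19->11, 15->9, 11->7, 4->3, 5->4, 7->5, 3->2, 14->8, 17->10
rank(y): 6->6, 3->3, 11->11, 9->9, 7->7, 8->8, 4->4, 5->5, 2->2, 1->1, 10->10
Step 2: d_i = R_x(i) - R_y(i); compute d_i^2.
  (6-6)^2=0, (1-3)^2=4, (11-11)^2=0, (9-9)^2=0, (7-7)^2=0, (3-8)^2=25, (4-4)^2=0, (5-5)^2=0, (2-2)^2=0, (8-1)^2=49, (10-10)^2=0
sum(d^2) = 78.
Step 3: rho = 1 - 6*78 / (11*(11^2 - 1)) = 1 - 468/1320 = 0.645455.
Step 4: Under H0, t = rho * sqrt((n-2)/(1-rho^2)) = 2.5352 ~ t(9).
Step 5: Two-sided p-value from the t-distribution with 9 df = 0.031963.
Step 6: alpha = 0.1. reject H0.

rho = 0.6455, p = 0.031963, reject H0 at alpha = 0.1.


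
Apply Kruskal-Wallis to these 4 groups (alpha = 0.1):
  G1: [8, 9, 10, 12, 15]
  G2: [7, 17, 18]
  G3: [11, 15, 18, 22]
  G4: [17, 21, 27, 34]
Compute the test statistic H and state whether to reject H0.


Step 1: Combine all N = 16 observations and assign midranks.
sorted (value, group, rank): (7,G2,1), (8,G1,2), (9,G1,3), (10,G1,4), (11,G3,5), (12,G1,6), (15,G1,7.5), (15,G3,7.5), (17,G2,9.5), (17,G4,9.5), (18,G2,11.5), (18,G3,11.5), (21,G4,13), (22,G3,14), (27,G4,15), (34,G4,16)
Step 2: Sum ranks within each group.
R_1 = 22.5 (n_1 = 5)
R_2 = 22 (n_2 = 3)
R_3 = 38 (n_3 = 4)
R_4 = 53.5 (n_4 = 4)
Step 3: H = 12/(N(N+1)) * sum(R_i^2/n_i) - 3(N+1)
     = 12/(16*17) * (22.5^2/5 + 22^2/3 + 38^2/4 + 53.5^2/4) - 3*17
     = 0.044118 * 1339.15 - 51
     = 8.079963.
Step 4: Ties present; correction factor C = 1 - 18/(16^3 - 16) = 0.995588. Corrected H = 8.079963 / 0.995588 = 8.115768.
Step 5: Under H0, H ~ chi^2(3); p-value = 0.043679.
Step 6: alpha = 0.1. reject H0.

H = 8.1158, df = 3, p = 0.043679, reject H0.


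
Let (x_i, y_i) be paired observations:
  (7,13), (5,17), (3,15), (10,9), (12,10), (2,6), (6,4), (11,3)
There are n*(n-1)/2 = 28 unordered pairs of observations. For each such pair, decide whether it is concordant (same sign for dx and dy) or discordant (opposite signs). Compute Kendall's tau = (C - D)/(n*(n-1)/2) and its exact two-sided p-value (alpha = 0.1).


Step 1: Enumerate the 28 unordered pairs (i,j) with i<j and classify each by sign(x_j-x_i) * sign(y_j-y_i).
  (1,2):dx=-2,dy=+4->D; (1,3):dx=-4,dy=+2->D; (1,4):dx=+3,dy=-4->D; (1,5):dx=+5,dy=-3->D
  (1,6):dx=-5,dy=-7->C; (1,7):dx=-1,dy=-9->C; (1,8):dx=+4,dy=-10->D; (2,3):dx=-2,dy=-2->C
  (2,4):dx=+5,dy=-8->D; (2,5):dx=+7,dy=-7->D; (2,6):dx=-3,dy=-11->C; (2,7):dx=+1,dy=-13->D
  (2,8):dx=+6,dy=-14->D; (3,4):dx=+7,dy=-6->D; (3,5):dx=+9,dy=-5->D; (3,6):dx=-1,dy=-9->C
  (3,7):dx=+3,dy=-11->D; (3,8):dx=+8,dy=-12->D; (4,5):dx=+2,dy=+1->C; (4,6):dx=-8,dy=-3->C
  (4,7):dx=-4,dy=-5->C; (4,8):dx=+1,dy=-6->D; (5,6):dx=-10,dy=-4->C; (5,7):dx=-6,dy=-6->C
  (5,8):dx=-1,dy=-7->C; (6,7):dx=+4,dy=-2->D; (6,8):dx=+9,dy=-3->D; (7,8):dx=+5,dy=-1->D
Step 2: C = 11, D = 17, total pairs = 28.
Step 3: tau = (C - D)/(n(n-1)/2) = (11 - 17)/28 = -0.214286.
Step 4: Exact two-sided p-value (enumerate n! = 40320 permutations of y under H0): p = 0.548413.
Step 5: alpha = 0.1. fail to reject H0.

tau_b = -0.2143 (C=11, D=17), p = 0.548413, fail to reject H0.


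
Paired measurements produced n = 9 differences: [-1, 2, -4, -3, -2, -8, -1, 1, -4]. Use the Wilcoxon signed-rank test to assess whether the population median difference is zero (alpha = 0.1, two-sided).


Step 1: Drop any zero differences (none here) and take |d_i|.
|d| = [1, 2, 4, 3, 2, 8, 1, 1, 4]
Step 2: Midrank |d_i| (ties get averaged ranks).
ranks: |1|->2, |2|->4.5, |4|->7.5, |3|->6, |2|->4.5, |8|->9, |1|->2, |1|->2, |4|->7.5
Step 3: Attach original signs; sum ranks with positive sign and with negative sign.
W+ = 4.5 + 2 = 6.5
W- = 2 + 7.5 + 6 + 4.5 + 9 + 2 + 7.5 = 38.5
(Check: W+ + W- = 45 should equal n(n+1)/2 = 45.)
Step 4: Test statistic W = min(W+, W-) = 6.5.
Step 5: Ties in |d|, so use the tie-corrected normal approximation.
        E[W] = n(n+1)/4 = 9*10/4 = 22.5.
        Tie groups: |d|=1 (t=3), |d|=2 (t=2), |d|=4 (t=2); sum(t^3 - t) = 36.
        Var[W] = n(n+1)(2n+1)/24 - sum(t^3-t)/48 = 1710/24 - 36/48 = 70.5.
        z = (W - E[W]) / sqrt(Var[W]) = (6.5 - 22.5) / 8.3964 = -1.9056.
        Two-sided p = 2*Phi(z) = 0.056706.
Step 6: alpha = 0.1. reject H0.

W+ = 6.5, W- = 38.5, W = min = 6.5, p = 0.056706, reject H0.


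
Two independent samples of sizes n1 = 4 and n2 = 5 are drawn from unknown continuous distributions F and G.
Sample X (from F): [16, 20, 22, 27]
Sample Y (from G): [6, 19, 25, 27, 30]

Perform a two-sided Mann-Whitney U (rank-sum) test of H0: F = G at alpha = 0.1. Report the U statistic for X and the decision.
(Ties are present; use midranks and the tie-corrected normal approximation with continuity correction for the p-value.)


Step 1: Combine and sort all 9 observations; assign midranks.
sorted (value, group): (6,Y), (16,X), (19,Y), (20,X), (22,X), (25,Y), (27,X), (27,Y), (30,Y)
ranks: 6->1, 16->2, 19->3, 20->4, 22->5, 25->6, 27->7.5, 27->7.5, 30->9
Step 2: Rank sum for X: R1 = 2 + 4 + 5 + 7.5 = 18.5.
Step 3: U_X = R1 - n1(n1+1)/2 = 18.5 - 4*5/2 = 18.5 - 10 = 8.5.
       U_Y = n1*n2 - U_X = 20 - 8.5 = 11.5.
Step 4: Ties are present, so use the tie-corrected normal approximation (with continuity correction) for the p-value.
Step 5: p-value = 0.805701; compare to alpha = 0.1. fail to reject H0.

U_X = 8.5, p = 0.805701, fail to reject H0 at alpha = 0.1.


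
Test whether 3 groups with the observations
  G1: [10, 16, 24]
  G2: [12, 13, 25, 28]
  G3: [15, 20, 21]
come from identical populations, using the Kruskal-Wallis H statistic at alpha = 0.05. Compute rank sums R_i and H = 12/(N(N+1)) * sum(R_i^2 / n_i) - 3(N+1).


Step 1: Combine all N = 10 observations and assign midranks.
sorted (value, group, rank): (10,G1,1), (12,G2,2), (13,G2,3), (15,G3,4), (16,G1,5), (20,G3,6), (21,G3,7), (24,G1,8), (25,G2,9), (28,G2,10)
Step 2: Sum ranks within each group.
R_1 = 14 (n_1 = 3)
R_2 = 24 (n_2 = 4)
R_3 = 17 (n_3 = 3)
Step 3: H = 12/(N(N+1)) * sum(R_i^2/n_i) - 3(N+1)
     = 12/(10*11) * (14^2/3 + 24^2/4 + 17^2/3) - 3*11
     = 0.109091 * 305.667 - 33
     = 0.345455.
Step 4: No ties, so H is used without correction.
Step 5: Under H0, H ~ chi^2(2); p-value = 0.841367.
Step 6: alpha = 0.05. fail to reject H0.

H = 0.3455, df = 2, p = 0.841367, fail to reject H0.


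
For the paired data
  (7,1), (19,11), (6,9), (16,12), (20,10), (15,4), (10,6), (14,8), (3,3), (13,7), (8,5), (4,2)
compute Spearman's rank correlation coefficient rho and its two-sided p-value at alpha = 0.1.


Step 1: Rank x and y separately (midranks; no ties here).
rank(x): 7->4, 19->11, 6->3, 16->10, 20->12, 15->9, 10->6, 14->8, 3->1, 13->7, 8->5, 4->2
rank(y): 1->1, 11->11, 9->9, 12->12, 10->10, 4->4, 6->6, 8->8, 3->3, 7->7, 5->5, 2->2
Step 2: d_i = R_x(i) - R_y(i); compute d_i^2.
  (4-1)^2=9, (11-11)^2=0, (3-9)^2=36, (10-12)^2=4, (12-10)^2=4, (9-4)^2=25, (6-6)^2=0, (8-8)^2=0, (1-3)^2=4, (7-7)^2=0, (5-5)^2=0, (2-2)^2=0
sum(d^2) = 82.
Step 3: rho = 1 - 6*82 / (12*(12^2 - 1)) = 1 - 492/1716 = 0.713287.
Step 4: Under H0, t = rho * sqrt((n-2)/(1-rho^2)) = 3.2183 ~ t(10).
Step 5: Two-sided p-value from the t-distribution with 10 df = 0.009202.
Step 6: alpha = 0.1. reject H0.

rho = 0.7133, p = 0.009202, reject H0 at alpha = 0.1.
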